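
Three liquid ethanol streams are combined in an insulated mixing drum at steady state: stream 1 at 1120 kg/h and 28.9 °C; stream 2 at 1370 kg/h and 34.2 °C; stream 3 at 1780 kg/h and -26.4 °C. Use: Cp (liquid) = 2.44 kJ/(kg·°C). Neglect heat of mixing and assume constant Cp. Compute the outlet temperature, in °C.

Adiabatic, steady state ⇒ Σ ṁᵢCp,ᵢ(T_out − Tᵢ) = 0
Σ ṁᵢCp,ᵢTᵢ = 1120×2.44×28.9 + 1370×2.44×34.2 + 1780×2.44×-26.4 = 78641
Σ ṁᵢCp,ᵢ = 1120×2.44 + 1370×2.44 + 1780×2.44 = 10419
T_out = 78641 / 10419 = 7.548 °C

T_out = 7.55 °C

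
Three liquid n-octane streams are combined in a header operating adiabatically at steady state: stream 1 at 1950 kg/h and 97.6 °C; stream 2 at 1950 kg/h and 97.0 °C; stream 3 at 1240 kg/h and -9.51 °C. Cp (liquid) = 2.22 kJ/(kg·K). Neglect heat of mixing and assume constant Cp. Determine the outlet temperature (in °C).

T_out = 71.5 °C

No heat crosses the boundary, so H_out = H_in.
T_out = Σ ṁᵢCp,ᵢTᵢ / Σ ṁᵢCp,ᵢ
      = 816240 / 11411 = 71.533 °C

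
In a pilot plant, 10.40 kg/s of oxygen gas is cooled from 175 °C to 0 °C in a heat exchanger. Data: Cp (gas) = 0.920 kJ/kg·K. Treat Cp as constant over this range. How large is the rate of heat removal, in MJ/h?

Q_c = 6030 MJ/h

Q = ṁ·Cp·ΔT = 10.40 × 0.920 × (0 − 175) = -1674.4 kJ/s
Cooling duty = 6027.8 MJ/h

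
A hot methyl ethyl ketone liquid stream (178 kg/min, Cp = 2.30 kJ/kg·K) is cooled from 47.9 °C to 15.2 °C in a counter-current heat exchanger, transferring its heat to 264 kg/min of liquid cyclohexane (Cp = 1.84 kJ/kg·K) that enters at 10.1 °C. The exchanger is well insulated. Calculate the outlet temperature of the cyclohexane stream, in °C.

T_c,out = 37.7 °C

Heat released by hot stream: Q = 178 × 2.30 × (47.9 − 15.2) = 13387 kJ/min
Energy balance on cold side (adiabatic exchanger): Q = ṁ_c·Cp_c·(T_c,out − T_c,in)
T_c,out = 10.1 + 13387/(264 × 1.84) = 37.66 °C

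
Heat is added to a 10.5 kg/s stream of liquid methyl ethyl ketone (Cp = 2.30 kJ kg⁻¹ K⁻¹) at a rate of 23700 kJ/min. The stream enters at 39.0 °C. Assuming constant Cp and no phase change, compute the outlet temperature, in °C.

Q = 23700 kJ/min = 395 kJ/s
ΔT = Q/(ṁ·Cp) = 395/(10.5×2.30) = 16.356 K
T_out = 39.0 + 16.356 = 55.356 °C

T_out = 55.4 °C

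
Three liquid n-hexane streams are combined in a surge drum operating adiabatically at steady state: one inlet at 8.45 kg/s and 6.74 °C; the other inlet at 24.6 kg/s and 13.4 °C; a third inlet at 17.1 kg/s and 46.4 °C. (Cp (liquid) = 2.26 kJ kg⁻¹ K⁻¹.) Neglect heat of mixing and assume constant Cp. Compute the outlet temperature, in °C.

Energy balance with Q = 0: Σ ṁᵢCp,ᵢ(T_out − Tᵢ) = 0
T_out = Σ ṁᵢCp,ᵢTᵢ / Σ ṁᵢCp,ᵢ
      = 2666.9 / 113.34 = 23.53 °C

T_out = 23.5 °C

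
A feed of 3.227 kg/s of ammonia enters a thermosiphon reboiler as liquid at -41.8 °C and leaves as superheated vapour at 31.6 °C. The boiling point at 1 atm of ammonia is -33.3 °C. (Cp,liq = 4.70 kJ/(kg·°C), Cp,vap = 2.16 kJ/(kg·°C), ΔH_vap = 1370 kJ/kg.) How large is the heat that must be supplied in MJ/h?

Q = 18000 MJ/h

liquid -41.8→-33.3 °C: 39.95 kJ/kg
vaporisation at -33.3 °C: 1370 kJ/kg
vapour -33.3→31.6 °C: 140.18 kJ/kg
Δh = 39.95 + 1370 + 140.18 = 1550.1 kJ/kg
Q = ṁ·Δh = 3.227 kg/s × 1550.1 kJ/kg = 5002.3 kJ/s
|Q| = 5002.3 kW = 18008 MJ/h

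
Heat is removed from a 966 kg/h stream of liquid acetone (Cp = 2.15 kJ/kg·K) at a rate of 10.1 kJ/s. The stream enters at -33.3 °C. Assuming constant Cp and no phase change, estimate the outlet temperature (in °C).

T_out = -50.8 °C

Q = 10.1 kJ/s = 36360 kJ/h
ΔT = Q/(ṁ·Cp) = 36360/(966×2.15) = 17.507 K
T_out = -33.3 − 17.507 = -50.807 °C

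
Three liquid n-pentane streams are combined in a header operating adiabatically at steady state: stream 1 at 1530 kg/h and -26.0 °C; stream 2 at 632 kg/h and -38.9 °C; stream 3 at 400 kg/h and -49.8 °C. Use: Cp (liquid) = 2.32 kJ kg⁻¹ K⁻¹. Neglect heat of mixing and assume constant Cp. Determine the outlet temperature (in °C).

No heat crosses the boundary, so H_out = H_in.
Σ ṁᵢCp,ᵢTᵢ = 1530×2.32×-26.0 + 632×2.32×-38.9 + 400×2.32×-49.8 = -195540
Σ ṁᵢCp,ᵢ = 1530×2.32 + 632×2.32 + 400×2.32 = 5943.8
T_out = -195540 / 5943.8 = -32.898 °C

T_out = -32.9 °C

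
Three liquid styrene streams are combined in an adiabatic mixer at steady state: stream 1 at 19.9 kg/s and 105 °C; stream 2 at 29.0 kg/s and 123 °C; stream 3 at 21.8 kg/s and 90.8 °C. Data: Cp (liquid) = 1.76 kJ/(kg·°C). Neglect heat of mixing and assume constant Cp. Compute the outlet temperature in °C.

T_out = 108 °C

Adiabatic, steady state ⇒ Σ ṁᵢCp,ᵢ(T_out − Tᵢ) = 0
Σ ṁᵢCp,ᵢTᵢ = 19.9×1.76×105 + 29.0×1.76×123 + 21.8×1.76×90.8 = 13439
Σ ṁᵢCp,ᵢ = 19.9×1.76 + 29.0×1.76 + 21.8×1.76 = 124.43
T_out = 13439 / 124.43 = 108 °C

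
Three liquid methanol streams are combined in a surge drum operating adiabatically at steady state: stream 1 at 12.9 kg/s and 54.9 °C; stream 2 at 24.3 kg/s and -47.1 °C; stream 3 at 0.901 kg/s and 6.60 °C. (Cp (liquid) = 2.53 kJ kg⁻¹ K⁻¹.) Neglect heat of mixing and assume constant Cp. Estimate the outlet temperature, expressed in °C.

T_out = -11.3 °C

Adiabatic, steady state ⇒ Σ ṁᵢCp,ᵢ(T_out − Tᵢ) = 0
T_out = Σ ṁᵢCp,ᵢTᵢ / Σ ṁᵢCp,ᵢ
      = -1088.8 / 96.396 = -11.296 °C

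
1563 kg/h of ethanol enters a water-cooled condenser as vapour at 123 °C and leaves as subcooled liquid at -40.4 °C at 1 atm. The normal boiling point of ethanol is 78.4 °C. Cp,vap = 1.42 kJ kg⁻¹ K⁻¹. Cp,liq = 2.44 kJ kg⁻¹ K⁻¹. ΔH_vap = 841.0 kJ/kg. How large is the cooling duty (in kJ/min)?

Q_c = 31100 kJ/min

vapour 123→78.4 °C: -63.332 kJ/kg
condensation at 78.4 °C: -841 kJ/kg
liquid 78.4→-40.4 °C: -289.87 kJ/kg
Δh = -63.332 + -841 + -289.87 = -1194.2 kJ/kg
Q = ṁ·Δh = 1563 kg/h × -1194.2 kJ/kg = -1.8665e+06 kJ/h
|Q| = 518.48 kW = 31109 kJ/min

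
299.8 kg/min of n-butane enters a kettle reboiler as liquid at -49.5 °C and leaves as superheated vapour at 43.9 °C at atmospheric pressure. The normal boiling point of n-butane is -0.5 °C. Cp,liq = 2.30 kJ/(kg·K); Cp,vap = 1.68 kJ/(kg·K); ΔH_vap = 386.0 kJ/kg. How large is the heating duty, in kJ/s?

liquid -49.5→-0.5 °C: 112.7 kJ/kg
vaporisation at -0.5 °C: 386 kJ/kg
vapour -0.5→43.9 °C: 74.592 kJ/kg
Δh = 112.7 + 386 + 74.592 = 573.29 kJ/kg
Q = ṁ·Δh = 299.8 kg/min × 573.29 kJ/kg = 171870 kJ/min
|Q| = 2864.5 kW

Q = 2860 kJ/s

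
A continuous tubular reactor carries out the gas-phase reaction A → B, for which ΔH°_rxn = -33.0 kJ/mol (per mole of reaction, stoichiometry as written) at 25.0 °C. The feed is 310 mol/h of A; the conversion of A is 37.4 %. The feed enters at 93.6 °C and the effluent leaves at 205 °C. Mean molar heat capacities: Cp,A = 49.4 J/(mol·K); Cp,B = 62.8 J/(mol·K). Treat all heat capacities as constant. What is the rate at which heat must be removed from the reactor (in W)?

Extent of reaction ξ = 0.374 × 310 = 115.94 mol/h
Reaction term: ξ·ΔH°_rxn = 115.94 × -33.0 = -3826 kJ/h
Sensible, feed 93.6→25 °C: -1050.5 kJ/h
Outlet flows (mol/h): A 194.06, B 115.94
Sensible, products 25→205 °C: 3036.2 kJ/h
Q = ΔH = -1840.4 kJ/h = -0.51122 kW
Heat removed = 511.22 W

Q_out = 511 W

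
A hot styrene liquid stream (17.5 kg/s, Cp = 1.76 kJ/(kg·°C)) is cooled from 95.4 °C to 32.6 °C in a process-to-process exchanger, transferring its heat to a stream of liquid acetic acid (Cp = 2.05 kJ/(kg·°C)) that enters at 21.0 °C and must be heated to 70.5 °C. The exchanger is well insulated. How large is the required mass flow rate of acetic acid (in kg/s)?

Heat released by hot stream: Q = 17.5 × 1.76 × (95.4 − 32.6) = 1934.2 kJ/s
Energy balance on cold side (adiabatic exchanger): Q = ṁ_c·Cp_c·(T_c,out − T_c,in)
ṁ_c = 1934.2 / [2.05 × (70.5 − 21.0)] = 19.061 kg/s

ṁ_c = 19.1 kg/s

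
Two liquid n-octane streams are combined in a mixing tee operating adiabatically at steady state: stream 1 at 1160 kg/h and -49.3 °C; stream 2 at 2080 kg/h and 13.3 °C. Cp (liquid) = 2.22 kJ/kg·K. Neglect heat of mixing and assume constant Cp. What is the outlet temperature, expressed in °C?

T_out = -9.11 °C

Adiabatic, steady state ⇒ Σ ṁᵢCp,ᵢ(T_out − Tᵢ) = 0
T_out = Σ ṁᵢCp,ᵢTᵢ / Σ ṁᵢCp,ᵢ
      = -65543 / 7192.8 = -9.1123 °C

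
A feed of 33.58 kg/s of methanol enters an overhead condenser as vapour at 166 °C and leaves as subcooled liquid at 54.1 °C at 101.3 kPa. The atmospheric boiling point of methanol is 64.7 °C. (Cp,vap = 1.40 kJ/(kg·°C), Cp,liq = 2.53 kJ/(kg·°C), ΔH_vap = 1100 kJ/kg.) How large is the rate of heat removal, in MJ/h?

Q_c = 153000 MJ/h

vapour 166→64.7 °C: -141.82 kJ/kg
condensation at 64.7 °C: -1100 kJ/kg
liquid 64.7→54.1 °C: -26.818 kJ/kg
Δh = -141.82 + -1100 + -26.818 = -1268.6 kJ/kg
Q = ṁ·Δh = 33.58 kg/s × -1268.6 kJ/kg = -42601 kJ/s
|Q| = 42601 kW = 153360 MJ/h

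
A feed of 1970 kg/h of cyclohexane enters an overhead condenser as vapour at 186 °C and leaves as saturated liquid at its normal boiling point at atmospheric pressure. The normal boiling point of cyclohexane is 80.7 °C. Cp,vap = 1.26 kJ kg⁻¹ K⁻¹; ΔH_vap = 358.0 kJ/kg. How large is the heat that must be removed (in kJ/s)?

Q_c = 269 kJ/s

vapour 186→80.7 °C: -132.68 kJ/kg
condensation at 80.7 °C: -358 kJ/kg
Δh = -132.68 + -358 = -490.68 kJ/kg
Q = ṁ·Δh = 1970 kg/h × -490.68 kJ/kg = -966640 kJ/h
|Q| = 268.51 kW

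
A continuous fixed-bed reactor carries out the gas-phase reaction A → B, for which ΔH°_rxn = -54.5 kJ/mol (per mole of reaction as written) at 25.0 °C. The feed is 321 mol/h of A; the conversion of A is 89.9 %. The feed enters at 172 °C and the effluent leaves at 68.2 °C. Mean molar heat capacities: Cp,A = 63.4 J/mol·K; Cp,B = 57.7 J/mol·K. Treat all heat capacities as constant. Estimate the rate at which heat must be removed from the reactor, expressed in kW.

Extent of reaction ξ = 0.899 × 321 = 288.58 mol/h
Reaction term: ξ·ΔH°_rxn = 288.58 × -54.5 = -15728 kJ/h
Sensible, feed 172→25 °C: -2991.7 kJ/h
Outlet flows (mol/h): A 32.421, B 288.58
Sensible, products 25→68.2 °C: 808.12 kJ/h
Q = ΔH = -17911 kJ/h = -4.9753 kW
Heat removed = 4.9753 kW

Q_out = 4.98 kW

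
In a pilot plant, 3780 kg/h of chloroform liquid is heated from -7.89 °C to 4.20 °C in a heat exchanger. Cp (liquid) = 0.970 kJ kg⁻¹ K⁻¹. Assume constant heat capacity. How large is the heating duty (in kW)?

Q = ṁ·Cp·ΔT = 3780 × 0.970 × (4.20 − -7.89) = 44329 kJ/h
Converting: 44329 / 3600 s = 12.314 kW

Q = 12.3 kW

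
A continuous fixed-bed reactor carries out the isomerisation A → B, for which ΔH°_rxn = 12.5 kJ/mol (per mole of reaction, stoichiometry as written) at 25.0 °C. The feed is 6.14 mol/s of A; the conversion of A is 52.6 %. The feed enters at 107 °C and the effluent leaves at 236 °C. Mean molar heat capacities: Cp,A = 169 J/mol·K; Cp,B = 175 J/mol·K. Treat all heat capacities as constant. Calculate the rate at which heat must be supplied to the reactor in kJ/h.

Extent of reaction ξ = 0.526 × 6.14 = 3.2296 mol/s
Reaction term: ξ·ΔH°_rxn = 3.2296 × 12.5 = 40.37 kJ/s
Sensible, feed 107→25 °C: -85.088 kJ/s
Outlet flows (mol/s): A 2.9104, B 3.2296
Sensible, products 25→236 °C: 223.03 kJ/s
Q = ΔH = 178.32 kJ/s = 178.32 kW
Heat supplied = 641940 kJ/h

Q_in = 642000 kJ/h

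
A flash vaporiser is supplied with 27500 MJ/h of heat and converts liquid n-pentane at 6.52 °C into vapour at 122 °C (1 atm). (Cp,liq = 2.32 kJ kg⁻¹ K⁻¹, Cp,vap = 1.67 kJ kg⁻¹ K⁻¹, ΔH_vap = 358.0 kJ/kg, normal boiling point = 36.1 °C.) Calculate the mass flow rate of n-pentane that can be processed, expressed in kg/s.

ṁ = 13.4 kg/s

Δh = 2.32×(36.1−6.52) + 358.0 + 1.67×(122−36.1) = 570.08 kJ/kg
Q = 27500 MJ/h = 7638.9 kJ/s = 7638.9 kJ/s
ṁ = Q/Δh = 7638.9 / 570.08 = 13.4 kg/s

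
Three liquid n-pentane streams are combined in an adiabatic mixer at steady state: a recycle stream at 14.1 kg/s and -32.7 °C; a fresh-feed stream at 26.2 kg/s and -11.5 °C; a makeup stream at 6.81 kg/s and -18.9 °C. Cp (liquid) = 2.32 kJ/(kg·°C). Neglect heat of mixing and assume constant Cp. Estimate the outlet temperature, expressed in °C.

T_out = -18.9 °C

Adiabatic, steady state ⇒ Σ ṁᵢCp,ᵢ(T_out − Tᵢ) = 0
Σ ṁᵢCp,ᵢTᵢ = 14.1×2.32×-32.7 + 26.2×2.32×-11.5 + 6.81×2.32×-18.9 = -2067.3
Σ ṁᵢCp,ᵢ = 14.1×2.32 + 26.2×2.32 + 6.81×2.32 = 109.3
T_out = -2067.3 / 109.3 = -18.915 °C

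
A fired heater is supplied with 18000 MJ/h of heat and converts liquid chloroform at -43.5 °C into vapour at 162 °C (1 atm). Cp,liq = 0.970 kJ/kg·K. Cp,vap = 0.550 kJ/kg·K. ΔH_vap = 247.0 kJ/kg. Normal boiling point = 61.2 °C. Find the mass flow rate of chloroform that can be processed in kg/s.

ṁ = 12.4 kg/s

Δh = 0.970×(61.2−-43.5) + 247.0 + 0.550×(162−61.2) = 404 kJ/kg
Q = 18000 MJ/h = 5000 kJ/s = 5000 kJ/s
ṁ = Q/Δh = 5000 / 404 = 12.376 kg/s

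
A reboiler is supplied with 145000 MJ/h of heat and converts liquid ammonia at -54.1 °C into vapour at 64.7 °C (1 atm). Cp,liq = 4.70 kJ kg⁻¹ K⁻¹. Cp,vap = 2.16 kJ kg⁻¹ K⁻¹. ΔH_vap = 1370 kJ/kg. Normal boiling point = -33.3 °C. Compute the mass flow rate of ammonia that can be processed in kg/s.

Δh = 4.70×(-33.3−-54.1) + 1370 + 2.16×(64.7−-33.3) = 1679.4 kJ/kg
Q = 145000 MJ/h = 40278 kJ/s = 40278 kJ/s
ṁ = Q/Δh = 40278 / 1679.4 = 23.983 kg/s

ṁ = 24.0 kg/s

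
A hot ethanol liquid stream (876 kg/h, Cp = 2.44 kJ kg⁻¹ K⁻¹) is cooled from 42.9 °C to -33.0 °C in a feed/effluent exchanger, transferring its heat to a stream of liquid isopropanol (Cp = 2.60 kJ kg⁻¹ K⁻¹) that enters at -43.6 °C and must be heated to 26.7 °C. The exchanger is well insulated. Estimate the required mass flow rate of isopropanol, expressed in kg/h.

Heat released by hot stream: Q = 876 × 2.44 × (42.9 − -33.0) = 162230 kJ/h
Energy balance on cold side (adiabatic exchanger): Q = ṁ_c·Cp_c·(T_c,out − T_c,in)
ṁ_c = 162230 / [2.60 × (26.7 − -43.6)] = 887.58 kg/h

ṁ_c = 888 kg/h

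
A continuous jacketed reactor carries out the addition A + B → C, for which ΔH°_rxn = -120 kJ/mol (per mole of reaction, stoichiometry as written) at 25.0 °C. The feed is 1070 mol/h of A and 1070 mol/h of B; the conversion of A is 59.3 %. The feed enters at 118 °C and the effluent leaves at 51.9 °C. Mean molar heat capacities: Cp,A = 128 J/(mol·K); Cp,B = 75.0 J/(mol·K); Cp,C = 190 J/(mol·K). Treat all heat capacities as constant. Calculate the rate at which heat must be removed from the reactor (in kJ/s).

Q_out = 25.2 kJ/s

Extent of reaction ξ = 0.593 × 1070 = 634.51 mol/h
Reaction term: ξ·ΔH°_rxn = 634.51 × -120 = -76141 kJ/h
Sensible, feed 118→25 °C: -20201 kJ/h
Outlet flows (mol/h): A 435.49, B 435.49, C 634.51
Sensible, products 25→51.9 °C: 5621.1 kJ/h
Q = ΔH = -90721 kJ/h = -25.2 kW
Heat removed = 25.2 kJ/s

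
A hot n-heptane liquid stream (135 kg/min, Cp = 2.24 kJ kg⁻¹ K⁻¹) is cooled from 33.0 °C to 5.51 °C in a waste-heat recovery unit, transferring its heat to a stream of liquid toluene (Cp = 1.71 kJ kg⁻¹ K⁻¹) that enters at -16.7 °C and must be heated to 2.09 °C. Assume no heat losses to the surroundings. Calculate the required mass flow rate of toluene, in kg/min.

ṁ_c = 259 kg/min

Heat released by hot stream: Q = 135 × 2.24 × (33.0 − 5.51) = 8313 kJ/min
Energy balance on cold side (adiabatic exchanger): Q = ṁ_c·Cp_c·(T_c,out − T_c,in)
ṁ_c = 8313 / [1.71 × (2.09 − -16.7)] = 258.72 kg/min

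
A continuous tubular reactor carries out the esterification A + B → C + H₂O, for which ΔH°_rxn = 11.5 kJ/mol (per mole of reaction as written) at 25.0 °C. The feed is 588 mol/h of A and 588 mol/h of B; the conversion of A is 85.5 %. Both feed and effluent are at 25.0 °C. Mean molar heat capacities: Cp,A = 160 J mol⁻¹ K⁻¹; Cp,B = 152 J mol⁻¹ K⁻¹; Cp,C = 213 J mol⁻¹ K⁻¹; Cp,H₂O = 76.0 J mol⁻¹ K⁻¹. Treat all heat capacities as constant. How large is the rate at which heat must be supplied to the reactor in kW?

Q_in = 1.61 kW

Extent of reaction ξ = 0.855 × 588 = 502.74 mol/h
Reaction term: ξ·ΔH°_rxn = 502.74 × 11.5 = 5781.5 kJ/h
Q = ΔH = 5781.5 kJ/h = 1.606 kW
Heat supplied = 1.606 kW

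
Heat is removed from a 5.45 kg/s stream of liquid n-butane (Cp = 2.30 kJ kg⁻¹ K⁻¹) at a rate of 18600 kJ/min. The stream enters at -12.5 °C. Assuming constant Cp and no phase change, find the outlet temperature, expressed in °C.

Q = 18600 kJ/min = 310 kJ/s
ΔT = Q/(ṁ·Cp) = 310/(5.45×2.30) = 24.731 K
T_out = -12.5 − 24.731 = -37.231 °C

T_out = -37.2 °C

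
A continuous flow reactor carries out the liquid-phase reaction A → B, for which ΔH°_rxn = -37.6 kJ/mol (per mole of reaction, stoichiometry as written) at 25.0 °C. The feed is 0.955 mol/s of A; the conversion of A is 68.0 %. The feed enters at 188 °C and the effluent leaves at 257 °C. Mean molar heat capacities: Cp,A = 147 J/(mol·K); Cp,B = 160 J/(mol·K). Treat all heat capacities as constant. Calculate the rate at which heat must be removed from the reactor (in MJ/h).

Q_out = 46.0 MJ/h

Extent of reaction ξ = 0.680 × 0.955 = 0.6494 mol/s
Reaction term: ξ·ΔH°_rxn = 0.6494 × -37.6 = -24.417 kJ/s
Sensible, feed 188→25 °C: -22.883 kJ/s
Outlet flows (mol/s): A 0.3056, B 0.6494
Sensible, products 25→257 °C: 34.528 kJ/s
Q = ΔH = -12.772 kJ/s = -12.772 kW
Heat removed = 45.98 MJ/h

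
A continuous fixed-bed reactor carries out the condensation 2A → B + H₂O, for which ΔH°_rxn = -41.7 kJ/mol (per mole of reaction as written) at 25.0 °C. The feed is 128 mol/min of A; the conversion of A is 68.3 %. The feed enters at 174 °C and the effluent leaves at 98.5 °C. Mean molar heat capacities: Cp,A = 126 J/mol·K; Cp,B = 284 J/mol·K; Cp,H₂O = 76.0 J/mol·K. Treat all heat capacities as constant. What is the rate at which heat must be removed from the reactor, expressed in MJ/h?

Q_out = 162 MJ/h

Extent of reaction ξ = 0.683 × 128 / 2 = 43.712 mol/min
Reaction term: ξ·ΔH°_rxn = 43.712 × -41.7 = -1822.8 kJ/min
Sensible, feed 174→25 °C: -2403.1 kJ/min
Outlet flows (mol/min): A 40.576, B 43.712, H₂O 43.712
Sensible, products 25→98.5 °C: 1532.4 kJ/min
Q = ΔH = -2693.5 kJ/min = -44.891 kW
Heat removed = 161.61 MJ/h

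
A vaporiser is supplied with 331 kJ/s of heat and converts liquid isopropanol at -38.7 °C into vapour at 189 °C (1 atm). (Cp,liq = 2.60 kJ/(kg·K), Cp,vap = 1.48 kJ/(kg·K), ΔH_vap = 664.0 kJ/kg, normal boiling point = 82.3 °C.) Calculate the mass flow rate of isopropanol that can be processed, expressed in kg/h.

Δh = 2.60×(82.3−-38.7) + 664.0 + 1.48×(189−82.3) = 1136.5 kJ/kg
Q = 331 kJ/s = 331 kJ/s = 1.1916e+06 kJ/h
ṁ = Q/Δh = 1.1916e+06 / 1136.5 = 1048.5 kg/h

ṁ = 1050 kg/h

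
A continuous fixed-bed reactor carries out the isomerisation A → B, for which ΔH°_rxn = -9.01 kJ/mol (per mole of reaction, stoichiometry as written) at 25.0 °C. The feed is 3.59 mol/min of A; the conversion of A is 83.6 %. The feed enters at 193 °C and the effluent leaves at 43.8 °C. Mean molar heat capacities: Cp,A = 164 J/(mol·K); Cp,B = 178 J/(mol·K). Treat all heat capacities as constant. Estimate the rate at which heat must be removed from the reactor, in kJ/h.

Extent of reaction ξ = 0.836 × 3.59 = 3.0012 mol/min
Reaction term: ξ·ΔH°_rxn = 3.0012 × -9.01 = -27.041 kJ/min
Sensible, feed 193→25 °C: -98.912 kJ/min
Outlet flows (mol/min): A 0.58876, B 3.0012
Sensible, products 25→43.8 °C: 11.859 kJ/min
Q = ΔH = -114.09 kJ/min = -1.9016 kW
Heat removed = 6845.7 kJ/h

Q_out = 6850 kJ/h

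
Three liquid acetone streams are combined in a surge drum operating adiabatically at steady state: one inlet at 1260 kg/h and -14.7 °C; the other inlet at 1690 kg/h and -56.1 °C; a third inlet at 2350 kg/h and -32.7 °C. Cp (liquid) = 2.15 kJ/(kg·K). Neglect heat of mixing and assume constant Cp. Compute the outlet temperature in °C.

Energy balance with Q = 0: Σ ṁᵢCp,ᵢ(T_out − Tᵢ) = 0
T_out = Σ ṁᵢCp,ᵢTᵢ / Σ ṁᵢCp,ᵢ
      = -408880 / 11395 = -35.882 °C

T_out = -35.9 °C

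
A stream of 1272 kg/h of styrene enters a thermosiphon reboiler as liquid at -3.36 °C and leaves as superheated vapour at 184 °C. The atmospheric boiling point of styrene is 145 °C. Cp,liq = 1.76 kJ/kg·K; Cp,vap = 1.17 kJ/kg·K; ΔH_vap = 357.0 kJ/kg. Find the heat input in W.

liquid -3.36→145 °C: 261.11 kJ/kg
vaporisation at 145 °C: 357 kJ/kg
vapour 145→184 °C: 45.63 kJ/kg
Δh = 261.11 + 357 + 45.63 = 663.74 kJ/kg
Q = ṁ·Δh = 1272 kg/h × 663.74 kJ/kg = 844280 kJ/h
|Q| = 234.52 kW = 234520 W

Q = 235000 W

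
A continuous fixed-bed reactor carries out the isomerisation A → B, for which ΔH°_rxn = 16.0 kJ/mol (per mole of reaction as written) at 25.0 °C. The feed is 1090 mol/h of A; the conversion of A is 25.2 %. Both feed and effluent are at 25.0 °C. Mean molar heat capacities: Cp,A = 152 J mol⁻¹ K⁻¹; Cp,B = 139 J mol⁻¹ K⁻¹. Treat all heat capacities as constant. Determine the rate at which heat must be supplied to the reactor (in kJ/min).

Extent of reaction ξ = 0.252 × 1090 = 274.68 mol/h
Reaction term: ξ·ΔH°_rxn = 274.68 × 16.0 = 4394.9 kJ/h
Q = ΔH = 4394.9 kJ/h = 1.2208 kW
Heat supplied = 73.248 kJ/min

Q_in = 73.2 kJ/min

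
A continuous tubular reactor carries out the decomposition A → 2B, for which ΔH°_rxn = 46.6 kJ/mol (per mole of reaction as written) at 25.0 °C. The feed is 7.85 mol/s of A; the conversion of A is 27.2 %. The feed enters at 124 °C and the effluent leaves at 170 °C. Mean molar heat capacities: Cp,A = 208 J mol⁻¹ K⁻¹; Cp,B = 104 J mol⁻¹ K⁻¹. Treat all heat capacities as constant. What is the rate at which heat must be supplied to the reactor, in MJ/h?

Extent of reaction ξ = 0.272 × 7.85 = 2.1352 mol/s
Reaction term: ξ·ΔH°_rxn = 2.1352 × 46.6 = 99.5 kJ/s
Sensible, feed 124→25 °C: -161.65 kJ/s
Outlet flows (mol/s): A 5.7148, B 4.2704
Sensible, products 25→170 °C: 236.76 kJ/s
Q = ΔH = 174.61 kJ/s = 174.61 kW
Heat supplied = 628.59 MJ/h

Q_in = 629 MJ/h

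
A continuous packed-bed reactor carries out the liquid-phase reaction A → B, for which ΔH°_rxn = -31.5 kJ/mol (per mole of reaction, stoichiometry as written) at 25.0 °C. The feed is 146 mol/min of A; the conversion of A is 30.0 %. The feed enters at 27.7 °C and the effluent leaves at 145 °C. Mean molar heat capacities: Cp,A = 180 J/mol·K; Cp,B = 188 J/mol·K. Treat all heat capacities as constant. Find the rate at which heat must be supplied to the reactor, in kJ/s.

Q_in = 29.1 kJ/s

Extent of reaction ξ = 0.300 × 146 = 43.8 mol/min
Reaction term: ξ·ΔH°_rxn = 43.8 × -31.5 = -1379.7 kJ/min
Sensible, feed 27.7→25 °C: -70.956 kJ/min
Outlet flows (mol/min): A 102.2, B 43.8
Sensible, products 25→145 °C: 3195.6 kJ/min
Q = ΔH = 1745 kJ/min = 29.083 kW
Heat supplied = 29.083 kJ/s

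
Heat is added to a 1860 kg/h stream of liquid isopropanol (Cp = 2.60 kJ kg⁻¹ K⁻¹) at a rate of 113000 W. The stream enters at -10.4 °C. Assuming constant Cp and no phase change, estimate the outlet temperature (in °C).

T_out = 73.7 °C

Q = 113000 W = 406800 kJ/h
ΔT = Q/(ṁ·Cp) = 406800/(1860×2.60) = 84.119 K
T_out = -10.4 + 84.119 = 73.719 °C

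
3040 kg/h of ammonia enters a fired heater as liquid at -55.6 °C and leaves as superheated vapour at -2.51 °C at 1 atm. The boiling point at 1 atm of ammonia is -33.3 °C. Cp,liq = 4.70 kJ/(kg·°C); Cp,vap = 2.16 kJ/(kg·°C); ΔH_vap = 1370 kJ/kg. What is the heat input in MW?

liquid -55.6→-33.3 °C: 104.81 kJ/kg
vaporisation at -33.3 °C: 1370 kJ/kg
vapour -33.3→-2.51 °C: 66.506 kJ/kg
Δh = 104.81 + 1370 + 66.506 = 1541.3 kJ/kg
Q = ṁ·Δh = 3040 kg/h × 1541.3 kJ/kg = 4.6856e+06 kJ/h
|Q| = 1301.6 kW = 1.3016 MW

Q = 1.30 MW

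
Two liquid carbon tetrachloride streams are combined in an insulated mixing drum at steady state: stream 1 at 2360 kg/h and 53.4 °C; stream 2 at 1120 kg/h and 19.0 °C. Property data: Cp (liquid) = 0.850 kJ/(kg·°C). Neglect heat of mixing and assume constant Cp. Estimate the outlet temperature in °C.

No heat crosses the boundary, so H_out = H_in.
T_out = Σ ṁᵢCp,ᵢTᵢ / Σ ṁᵢCp,ᵢ
      = 125210 / 2958 = 42.329 °C

T_out = 42.3 °C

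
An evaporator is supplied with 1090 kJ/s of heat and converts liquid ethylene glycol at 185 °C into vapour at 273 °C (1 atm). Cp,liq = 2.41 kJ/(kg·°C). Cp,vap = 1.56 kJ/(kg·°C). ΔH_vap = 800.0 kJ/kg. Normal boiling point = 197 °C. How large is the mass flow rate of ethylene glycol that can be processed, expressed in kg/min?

Δh = 2.41×(197−185) + 800.0 + 1.56×(273−197) = 947.48 kJ/kg
Q = 1090 kJ/s = 1090 kJ/s = 65400 kJ/min
ṁ = Q/Δh = 65400 / 947.48 = 69.025 kg/min

ṁ = 69.0 kg/min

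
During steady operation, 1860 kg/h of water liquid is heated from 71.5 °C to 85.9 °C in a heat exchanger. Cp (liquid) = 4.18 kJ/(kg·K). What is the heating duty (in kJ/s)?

Q = ṁ·Cp·ΔT = 1860 × 4.18 × (85.9 − 71.5) = 111960 kJ/h
Converting: 111960 / 3600 s = 31.099 kW

Q = 31.1 kJ/s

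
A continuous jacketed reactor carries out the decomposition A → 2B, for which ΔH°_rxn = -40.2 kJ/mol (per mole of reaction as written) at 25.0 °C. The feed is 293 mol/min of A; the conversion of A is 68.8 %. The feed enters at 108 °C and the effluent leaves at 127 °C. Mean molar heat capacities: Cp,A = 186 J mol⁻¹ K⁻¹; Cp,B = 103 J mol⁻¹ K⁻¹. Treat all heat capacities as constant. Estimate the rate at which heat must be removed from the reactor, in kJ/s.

Extent of reaction ξ = 0.688 × 293 = 201.58 mol/min
Reaction term: ξ·ΔH°_rxn = 201.58 × -40.2 = -8103.7 kJ/min
Sensible, feed 108→25 °C: -4523.3 kJ/min
Outlet flows (mol/min): A 91.416, B 403.17
Sensible, products 25→127 °C: 5970 kJ/min
Q = ΔH = -6657 kJ/min = -110.95 kW
Heat removed = 110.95 kJ/s

Q_out = 111 kJ/s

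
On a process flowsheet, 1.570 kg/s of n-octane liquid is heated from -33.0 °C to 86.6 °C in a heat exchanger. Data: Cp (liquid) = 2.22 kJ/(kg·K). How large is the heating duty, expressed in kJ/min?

Q = 25000 kJ/min

Q = ṁ·Cp·ΔT = 1.570 × 2.22 × (86.6 − -33.0) = 416.85 kJ/s
Heating duty = 25011 kJ/min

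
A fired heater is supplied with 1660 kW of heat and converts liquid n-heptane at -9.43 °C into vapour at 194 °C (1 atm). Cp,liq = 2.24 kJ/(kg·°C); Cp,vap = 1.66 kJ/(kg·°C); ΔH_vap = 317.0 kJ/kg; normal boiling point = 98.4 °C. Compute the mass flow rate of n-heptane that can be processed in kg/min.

Δh = 2.24×(98.4−-9.43) + 317.0 + 1.66×(194−98.4) = 717.24 kJ/kg
Q = 1660 kW = 1660 kJ/s = 99600 kJ/min
ṁ = Q/Δh = 99600 / 717.24 = 138.87 kg/min

ṁ = 139 kg/min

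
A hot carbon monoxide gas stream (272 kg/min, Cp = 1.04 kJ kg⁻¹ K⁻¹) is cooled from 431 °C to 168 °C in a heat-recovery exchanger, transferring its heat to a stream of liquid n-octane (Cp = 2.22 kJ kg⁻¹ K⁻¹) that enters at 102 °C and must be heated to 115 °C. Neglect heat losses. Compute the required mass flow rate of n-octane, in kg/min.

Heat released by hot stream: Q = 272 × 1.04 × (431 − 168) = 74397 kJ/min
Energy balance on cold side (adiabatic exchanger): Q = ṁ_c·Cp_c·(T_c,out − T_c,in)
ṁ_c = 74397 / [2.22 × (115 − 102)] = 2577.9 kg/min

ṁ_c = 2580 kg/min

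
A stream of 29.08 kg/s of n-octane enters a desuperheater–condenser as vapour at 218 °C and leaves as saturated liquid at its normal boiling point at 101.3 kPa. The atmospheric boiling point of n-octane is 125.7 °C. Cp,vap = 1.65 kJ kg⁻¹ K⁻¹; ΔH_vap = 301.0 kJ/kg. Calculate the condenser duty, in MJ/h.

Q_c = 47500 MJ/h

vapour 218→125.7 °C: -152.29 kJ/kg
condensation at 125.7 °C: -301 kJ/kg
Δh = -152.29 + -301 = -453.29 kJ/kg
Q = ṁ·Δh = 29.08 kg/s × -453.29 kJ/kg = -13182 kJ/s
|Q| = 13182 kW = 47455 MJ/h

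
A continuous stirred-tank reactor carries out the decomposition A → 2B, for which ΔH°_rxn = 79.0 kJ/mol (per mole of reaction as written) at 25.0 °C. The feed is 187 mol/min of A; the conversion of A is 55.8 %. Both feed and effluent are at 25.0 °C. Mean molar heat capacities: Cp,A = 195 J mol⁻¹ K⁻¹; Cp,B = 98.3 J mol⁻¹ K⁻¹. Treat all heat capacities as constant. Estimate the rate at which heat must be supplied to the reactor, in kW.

Q_in = 137 kW

Extent of reaction ξ = 0.558 × 187 = 104.35 mol/min
Reaction term: ξ·ΔH°_rxn = 104.35 × 79.0 = 8243.3 kJ/min
Q = ΔH = 8243.3 kJ/min = 137.39 kW
Heat supplied = 137.39 kW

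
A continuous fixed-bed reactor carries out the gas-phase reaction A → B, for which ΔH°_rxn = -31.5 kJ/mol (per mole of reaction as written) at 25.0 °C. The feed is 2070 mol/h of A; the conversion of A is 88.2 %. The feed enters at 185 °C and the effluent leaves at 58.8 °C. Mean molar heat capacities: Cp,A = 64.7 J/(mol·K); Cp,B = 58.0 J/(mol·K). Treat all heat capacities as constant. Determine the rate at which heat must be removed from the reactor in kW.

Q_out = 20.8 kW

Extent of reaction ξ = 0.882 × 2070 = 1825.7 mol/h
Reaction term: ξ·ΔH°_rxn = 1825.7 × -31.5 = -57511 kJ/h
Sensible, feed 185→25 °C: -21429 kJ/h
Outlet flows (mol/h): A 244.26, B 1825.7
Sensible, products 25→58.8 °C: 4113.3 kJ/h
Q = ΔH = -74826 kJ/h = -20.785 kW
Heat removed = 20.785 kW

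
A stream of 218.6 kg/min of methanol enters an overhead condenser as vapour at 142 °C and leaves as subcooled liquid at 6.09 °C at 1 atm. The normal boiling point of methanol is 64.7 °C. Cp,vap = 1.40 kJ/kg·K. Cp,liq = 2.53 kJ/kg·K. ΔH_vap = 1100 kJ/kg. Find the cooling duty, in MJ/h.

Q_c = 17800 MJ/h

vapour 142→64.7 °C: -108.22 kJ/kg
condensation at 64.7 °C: -1100 kJ/kg
liquid 64.7→6.09 °C: -148.28 kJ/kg
Δh = -108.22 + -1100 + -148.28 = -1356.5 kJ/kg
Q = ṁ·Δh = 218.6 kg/min × -1356.5 kJ/kg = -296530 kJ/min
|Q| = 4942.2 kW = 17792 MJ/h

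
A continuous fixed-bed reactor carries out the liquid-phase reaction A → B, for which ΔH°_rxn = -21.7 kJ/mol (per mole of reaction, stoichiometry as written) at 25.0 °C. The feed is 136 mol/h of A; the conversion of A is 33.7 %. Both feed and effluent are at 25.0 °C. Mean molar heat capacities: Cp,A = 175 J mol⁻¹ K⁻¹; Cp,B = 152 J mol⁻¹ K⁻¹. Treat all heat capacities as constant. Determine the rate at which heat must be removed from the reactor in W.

Extent of reaction ξ = 0.337 × 136 = 45.832 mol/h
Reaction term: ξ·ΔH°_rxn = 45.832 × -21.7 = -994.55 kJ/h
Q = ΔH = -994.55 kJ/h = -0.27627 kW
Heat removed = 276.27 W

Q_out = 276 W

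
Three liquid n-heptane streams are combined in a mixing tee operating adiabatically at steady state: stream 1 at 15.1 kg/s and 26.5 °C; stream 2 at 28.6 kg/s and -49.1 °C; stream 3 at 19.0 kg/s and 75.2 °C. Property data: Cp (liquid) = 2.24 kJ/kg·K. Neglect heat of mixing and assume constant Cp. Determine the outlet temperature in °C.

Adiabatic, steady state ⇒ Σ ṁᵢCp,ᵢ(T_out − Tᵢ) = 0
T_out = Σ ṁᵢCp,ᵢTᵢ / Σ ṁᵢCp,ᵢ
      = 951.31 / 140.45 = 6.7734 °C

T_out = 6.77 °C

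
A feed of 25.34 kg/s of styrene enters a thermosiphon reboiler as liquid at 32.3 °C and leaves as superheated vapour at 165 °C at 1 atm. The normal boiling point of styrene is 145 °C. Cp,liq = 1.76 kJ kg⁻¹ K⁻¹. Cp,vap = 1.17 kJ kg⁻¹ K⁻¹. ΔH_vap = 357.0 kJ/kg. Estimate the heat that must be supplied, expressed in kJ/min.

Q = 880000 kJ/min

liquid 32.3→145 °C: 198.35 kJ/kg
vaporisation at 145 °C: 357 kJ/kg
vapour 145→165 °C: 23.4 kJ/kg
Δh = 198.35 + 357 + 23.4 = 578.75 kJ/kg
Q = ṁ·Δh = 25.34 kg/s × 578.75 kJ/kg = 14666 kJ/s
|Q| = 14666 kW = 879930 kJ/min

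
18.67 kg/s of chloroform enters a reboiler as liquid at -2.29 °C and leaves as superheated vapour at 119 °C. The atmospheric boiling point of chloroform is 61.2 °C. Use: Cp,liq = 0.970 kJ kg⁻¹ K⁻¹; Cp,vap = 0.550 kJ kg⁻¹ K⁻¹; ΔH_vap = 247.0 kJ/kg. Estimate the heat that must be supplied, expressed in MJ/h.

Q = 22900 MJ/h

liquid -2.29→61.2 °C: 61.585 kJ/kg
vaporisation at 61.2 °C: 247 kJ/kg
vapour 61.2→119 °C: 31.79 kJ/kg
Δh = 61.585 + 247 + 31.79 = 340.38 kJ/kg
Q = ṁ·Δh = 18.67 kg/s × 340.38 kJ/kg = 6354.8 kJ/s
|Q| = 6354.8 kW = 22877 MJ/h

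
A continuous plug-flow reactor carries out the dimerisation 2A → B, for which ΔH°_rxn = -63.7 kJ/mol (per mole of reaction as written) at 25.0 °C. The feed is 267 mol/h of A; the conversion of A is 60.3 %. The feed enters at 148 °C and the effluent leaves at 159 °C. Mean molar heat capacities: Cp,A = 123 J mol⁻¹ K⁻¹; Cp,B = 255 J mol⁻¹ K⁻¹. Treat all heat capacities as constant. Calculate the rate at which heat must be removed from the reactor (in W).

Extent of reaction ξ = 0.603 × 267 / 2 = 80.501 mol/h
Reaction term: ξ·ΔH°_rxn = 80.501 × -63.7 = -5127.9 kJ/h
Sensible, feed 148→25 °C: -4039.4 kJ/h
Outlet flows (mol/h): A 106, B 80.501
Sensible, products 25→159 °C: 4497.8 kJ/h
Q = ΔH = -4669.5 kJ/h = -1.2971 kW
Heat removed = 1297.1 W

Q_out = 1300 W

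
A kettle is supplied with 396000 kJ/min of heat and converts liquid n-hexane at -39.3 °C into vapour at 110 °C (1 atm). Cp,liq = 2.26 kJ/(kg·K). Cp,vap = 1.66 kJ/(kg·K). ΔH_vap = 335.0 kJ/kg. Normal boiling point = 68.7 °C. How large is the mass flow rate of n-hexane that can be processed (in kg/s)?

ṁ = 10.2 kg/s

Δh = 2.26×(68.7−-39.3) + 335.0 + 1.66×(110−68.7) = 647.64 kJ/kg
Q = 396000 kJ/min = 6600 kJ/s = 6600 kJ/s
ṁ = Q/Δh = 6600 / 647.64 = 10.191 kg/s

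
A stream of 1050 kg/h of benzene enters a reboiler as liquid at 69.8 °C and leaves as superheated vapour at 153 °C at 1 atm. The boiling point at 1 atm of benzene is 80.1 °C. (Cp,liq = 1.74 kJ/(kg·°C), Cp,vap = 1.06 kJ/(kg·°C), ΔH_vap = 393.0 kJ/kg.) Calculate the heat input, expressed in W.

Q = 142000 W

liquid 69.8→80.1 °C: 17.922 kJ/kg
vaporisation at 80.1 °C: 393 kJ/kg
vapour 80.1→153 °C: 77.274 kJ/kg
Δh = 17.922 + 393 + 77.274 = 488.2 kJ/kg
Q = ṁ·Δh = 1050 kg/h × 488.2 kJ/kg = 512610 kJ/h
|Q| = 142.39 kW = 142390 W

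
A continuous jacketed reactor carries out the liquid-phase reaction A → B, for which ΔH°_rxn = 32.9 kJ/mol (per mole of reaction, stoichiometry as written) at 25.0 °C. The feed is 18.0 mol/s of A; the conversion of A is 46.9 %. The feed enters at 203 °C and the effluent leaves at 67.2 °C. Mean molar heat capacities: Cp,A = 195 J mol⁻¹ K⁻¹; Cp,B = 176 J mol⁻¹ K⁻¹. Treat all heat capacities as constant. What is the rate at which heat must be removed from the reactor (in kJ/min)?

Extent of reaction ξ = 0.469 × 18.0 = 8.442 mol/s
Reaction term: ξ·ΔH°_rxn = 8.442 × 32.9 = 277.74 kJ/s
Sensible, feed 203→25 °C: -624.78 kJ/s
Outlet flows (mol/s): A 9.558, B 8.442
Sensible, products 25→67.2 °C: 141.35 kJ/s
Q = ΔH = -205.68 kJ/s = -205.68 kW
Heat removed = 12341 kJ/min

Q_out = 12300 kJ/min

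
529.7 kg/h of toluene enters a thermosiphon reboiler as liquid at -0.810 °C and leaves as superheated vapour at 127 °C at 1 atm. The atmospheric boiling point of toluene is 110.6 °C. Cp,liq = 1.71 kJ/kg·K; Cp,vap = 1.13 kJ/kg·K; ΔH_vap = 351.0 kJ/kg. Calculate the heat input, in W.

Q = 82400 W

liquid -0.810→110.6 °C: 190.51 kJ/kg
vaporisation at 110.6 °C: 351 kJ/kg
vapour 110.6→127 °C: 18.532 kJ/kg
Δh = 190.51 + 351 + 18.532 = 560.04 kJ/kg
Q = ṁ·Δh = 529.7 kg/h × 560.04 kJ/kg = 296650 kJ/h
|Q| = 82.404 kW = 82404 W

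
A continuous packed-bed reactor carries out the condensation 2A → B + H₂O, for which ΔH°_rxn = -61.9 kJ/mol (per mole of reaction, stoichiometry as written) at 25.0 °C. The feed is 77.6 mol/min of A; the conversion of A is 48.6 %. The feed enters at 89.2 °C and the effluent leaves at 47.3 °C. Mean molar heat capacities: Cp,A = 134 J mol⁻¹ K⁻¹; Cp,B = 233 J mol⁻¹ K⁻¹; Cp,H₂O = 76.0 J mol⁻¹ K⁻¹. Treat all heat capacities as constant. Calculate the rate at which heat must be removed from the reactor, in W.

Q_out = 26400 W

Extent of reaction ξ = 0.486 × 77.6 / 2 = 18.857 mol/min
Reaction term: ξ·ΔH°_rxn = 18.857 × -61.9 = -1167.2 kJ/min
Sensible, feed 89.2→25 °C: -667.58 kJ/min
Outlet flows (mol/min): A 39.886, B 18.857, H₂O 18.857
Sensible, products 25→47.3 °C: 249.13 kJ/min
Q = ΔH = -1585.7 kJ/min = -26.428 kW
Heat removed = 26428 W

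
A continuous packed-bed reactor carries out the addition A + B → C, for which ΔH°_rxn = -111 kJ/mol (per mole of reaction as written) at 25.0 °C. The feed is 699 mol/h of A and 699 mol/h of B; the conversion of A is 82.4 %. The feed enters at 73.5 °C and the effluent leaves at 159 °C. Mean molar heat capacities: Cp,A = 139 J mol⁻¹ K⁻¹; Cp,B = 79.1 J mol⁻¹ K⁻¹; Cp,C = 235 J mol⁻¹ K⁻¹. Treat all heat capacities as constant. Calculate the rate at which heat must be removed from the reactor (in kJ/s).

Q_out = 13.8 kJ/s

Extent of reaction ξ = 0.824 × 699 = 575.98 mol/h
Reaction term: ξ·ΔH°_rxn = 575.98 × -111 = -63933 kJ/h
Sensible, feed 73.5→25 °C: -7393.9 kJ/h
Outlet flows (mol/h): A 123.02, B 123.02, C 575.98
Sensible, products 25→159 °C: 21733 kJ/h
Q = ΔH = -49594 kJ/h = -13.776 kW
Heat removed = 13.776 kJ/s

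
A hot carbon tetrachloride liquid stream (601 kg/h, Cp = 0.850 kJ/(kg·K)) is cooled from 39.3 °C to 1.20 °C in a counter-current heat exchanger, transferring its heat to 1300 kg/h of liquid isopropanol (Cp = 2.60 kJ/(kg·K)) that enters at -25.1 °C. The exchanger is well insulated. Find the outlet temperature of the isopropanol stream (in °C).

Heat released by hot stream: Q = 601 × 0.850 × (39.3 − 1.20) = 19463 kJ/h
Energy balance on cold side (adiabatic exchanger): Q = ṁ_c·Cp_c·(T_c,out − T_c,in)
T_c,out = -25.1 + 19463/(1300 × 2.60) = -19.342 °C

T_c,out = -19.3 °C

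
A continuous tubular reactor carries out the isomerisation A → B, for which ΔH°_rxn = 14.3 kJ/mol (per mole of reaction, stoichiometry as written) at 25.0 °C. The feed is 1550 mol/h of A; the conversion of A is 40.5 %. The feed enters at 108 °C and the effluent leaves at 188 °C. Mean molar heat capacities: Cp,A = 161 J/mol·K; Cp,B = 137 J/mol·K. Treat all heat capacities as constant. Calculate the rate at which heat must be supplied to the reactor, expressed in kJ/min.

Extent of reaction ξ = 0.405 × 1550 = 627.75 mol/h
Reaction term: ξ·ΔH°_rxn = 627.75 × 14.3 = 8976.8 kJ/h
Sensible, feed 108→25 °C: -20713 kJ/h
Outlet flows (mol/h): A 922.25, B 627.75
Sensible, products 25→188 °C: 38221 kJ/h
Q = ΔH = 26485 kJ/h = 7.357 kW
Heat supplied = 441.42 kJ/min

Q_in = 441 kJ/min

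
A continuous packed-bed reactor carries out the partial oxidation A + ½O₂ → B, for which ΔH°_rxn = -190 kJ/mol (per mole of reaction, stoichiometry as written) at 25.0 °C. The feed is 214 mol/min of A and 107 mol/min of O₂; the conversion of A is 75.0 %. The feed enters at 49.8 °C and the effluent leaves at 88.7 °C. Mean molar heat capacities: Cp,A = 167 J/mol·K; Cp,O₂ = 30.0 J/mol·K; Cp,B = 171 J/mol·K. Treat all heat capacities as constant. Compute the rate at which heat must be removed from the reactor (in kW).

Q_out = 485 kW

Extent of reaction ξ = 0.750 × 214 = 160.5 mol/min
Reaction term: ξ·ΔH°_rxn = 160.5 × -190 = -30495 kJ/min
Sensible, feed 49.8→25 °C: -965.91 kJ/min
Outlet flows (mol/min): A 53.5, O₂ 26.75, B 160.5
Sensible, products 25→88.7 °C: 2368.5 kJ/min
Q = ΔH = -29092 kJ/min = -484.87 kW
Heat removed = 484.87 kW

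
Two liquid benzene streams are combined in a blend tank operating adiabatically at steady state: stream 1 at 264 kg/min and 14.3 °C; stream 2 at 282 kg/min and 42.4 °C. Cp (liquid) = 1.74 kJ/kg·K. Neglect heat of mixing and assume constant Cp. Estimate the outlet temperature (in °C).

No heat crosses the boundary, so H_out = H_in.
T_out = Σ ṁᵢCp,ᵢTᵢ / Σ ṁᵢCp,ᵢ
      = 27374 / 950.04 = 28.813 °C

T_out = 28.8 °C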